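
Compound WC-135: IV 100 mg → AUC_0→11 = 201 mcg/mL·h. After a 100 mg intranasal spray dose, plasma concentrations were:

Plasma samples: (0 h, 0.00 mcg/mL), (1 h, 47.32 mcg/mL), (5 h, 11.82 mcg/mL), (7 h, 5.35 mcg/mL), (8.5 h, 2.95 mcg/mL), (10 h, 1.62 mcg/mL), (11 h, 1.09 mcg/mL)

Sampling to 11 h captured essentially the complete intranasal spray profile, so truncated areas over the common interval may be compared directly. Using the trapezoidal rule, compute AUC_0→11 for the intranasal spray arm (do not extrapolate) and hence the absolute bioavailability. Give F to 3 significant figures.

F = 0.846

Trapezoidal AUC_0→11 (intranasal spray):
  [0→1]: (0.00+47.32)/2 × 1 = 23.66
  [1→5]: (47.32+11.82)/2 × 4 = 118.28
  [5→7]: (11.82+5.35)/2 × 2 = 17.17
  [7→8.5]: (5.35+2.95)/2 × 1.5 = 6.225
  [8.5→10]: (2.95+1.62)/2 × 1.5 = 3.4275
  [10→11]: (1.62+1.09)/2 × 1 = 1.355
  Sum = 170.1175 mcg/mL·h
F = (AUC_ev/D_ev)/(AUC_iv/D_iv) = (170.1175/100)/(201/100) = 1.701175/2.01 = 0.8464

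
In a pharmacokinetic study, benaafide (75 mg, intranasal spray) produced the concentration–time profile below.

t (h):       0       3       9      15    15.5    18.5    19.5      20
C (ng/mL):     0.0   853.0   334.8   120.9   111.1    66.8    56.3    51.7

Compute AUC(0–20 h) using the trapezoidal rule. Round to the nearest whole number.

Trapezoidal AUC_0→20:
  [0→3]: (0.0+853.0)/2 × 3 = 1279.5
  [3→9]: (853.0+334.8)/2 × 6 = 3563.4
  [9→15]: (334.8+120.9)/2 × 6 = 1367.1
  [15→15.5]: (120.9+111.1)/2 × 0.5 = 58.0
  [15.5→18.5]: (111.1+66.8)/2 × 3 = 266.85
  [18.5→19.5]: (66.8+56.3)/2 × 1 = 61.55
  [19.5→20]: (56.3+51.7)/2 × 0.5 = 27.0
  Sum = 6623.4 ng/mL·h

AUC = 6623 ng/mL·h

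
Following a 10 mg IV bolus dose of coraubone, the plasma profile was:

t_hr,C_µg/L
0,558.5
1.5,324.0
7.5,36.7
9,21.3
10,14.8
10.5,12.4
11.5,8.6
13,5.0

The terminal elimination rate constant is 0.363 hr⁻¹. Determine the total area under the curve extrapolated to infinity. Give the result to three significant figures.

Trapezoidal AUC_0→13:
  [0→1.5]: (558.5+324.0)/2 × 1.5 = 661.875
  [1.5→7.5]: (324.0+36.7)/2 × 6 = 1082.1
  [7.5→9]: (36.7+21.3)/2 × 1.5 = 43.5
  [9→10]: (21.3+14.8)/2 × 1 = 18.05
  [10→10.5]: (14.8+12.4)/2 × 0.5 = 6.8
  [10.5→11.5]: (12.4+8.6)/2 × 1 = 10.5
  [11.5→13]: (8.6+5.0)/2 × 1.5 = 10.2
  Sum = 1833.025 µg/L·hr
Extrapolated tail: C_last / k_e = 5.0 / 0.363 = 13.774
AUC_0→∞ = 1833.025 + 13.774 = 1846.799 µg/L·hr

AUC = 1850 µg/L·hr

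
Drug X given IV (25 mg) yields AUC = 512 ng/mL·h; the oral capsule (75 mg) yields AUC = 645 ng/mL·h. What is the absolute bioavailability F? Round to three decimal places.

F = 0.420

F = (AUC_ev / D_ev) / (AUC_iv / D_iv)
  = (645/75) / (512/25)
  = 8.6 / 20.48 = 0.4199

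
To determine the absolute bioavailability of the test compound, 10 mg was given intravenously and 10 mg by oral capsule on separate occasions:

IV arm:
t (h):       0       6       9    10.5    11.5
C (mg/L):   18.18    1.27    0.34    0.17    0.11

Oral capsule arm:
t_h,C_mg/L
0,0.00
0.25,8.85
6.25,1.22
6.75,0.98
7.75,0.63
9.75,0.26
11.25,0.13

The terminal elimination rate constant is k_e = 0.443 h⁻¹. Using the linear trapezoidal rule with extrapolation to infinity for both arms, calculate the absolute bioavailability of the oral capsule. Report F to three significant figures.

F = 0.555

Trapezoidal AUC_0→11.5 (IV):
  [0→6]: (18.18+1.27)/2 × 6 = 58.35
  [6→9]: (1.27+0.34)/2 × 3 = 2.415
  [9→10.5]: (0.34+0.17)/2 × 1.5 = 0.3825
  [10.5→11.5]: (0.17+0.11)/2 × 1 = 0.14
  Sum = 61.2875 mg/L·h
IV tail: 0.11/0.443 = 0.248; AUC_iv,0→∞ = 61.2875 + 0.248 = 61.5355 mg/L·h
Trapezoidal AUC_0→11.25 (oral capsule):
  [0→0.25]: (0.00+8.85)/2 × 0.25 = 1.10625
  [0.25→6.25]: (8.85+1.22)/2 × 6 = 30.21
  [6.25→6.75]: (1.22+0.98)/2 × 0.5 = 0.55
  [6.75→7.75]: (0.98+0.63)/2 × 1 = 0.805
  [7.75→9.75]: (0.63+0.26)/2 × 2 = 0.89
  [9.75→11.25]: (0.26+0.13)/2 × 1.5 = 0.2925
  Sum = 33.85375 mg/L·h
oral capsule tail: 0.13/0.443 = 0.293; AUC_ev,0→∞ = 33.85375 + 0.293 = 34.14675 mg/L·h
F = (AUC_ev/D_ev)/(AUC_iv/D_iv) = (34.14675/10)/(61.5355/10) = 3.414675/6.15355 = 0.5549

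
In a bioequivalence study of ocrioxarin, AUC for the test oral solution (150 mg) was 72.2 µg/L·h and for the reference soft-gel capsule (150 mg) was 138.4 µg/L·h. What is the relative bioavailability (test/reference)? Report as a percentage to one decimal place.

F_rel = (AUC_test/D_test) / (AUC_ref/D_ref)
      = (72.2/150) / (138.4/150)
      = 0.481333 / 0.922667 = 0.5217 = 52.17%

F_rel = 52.2%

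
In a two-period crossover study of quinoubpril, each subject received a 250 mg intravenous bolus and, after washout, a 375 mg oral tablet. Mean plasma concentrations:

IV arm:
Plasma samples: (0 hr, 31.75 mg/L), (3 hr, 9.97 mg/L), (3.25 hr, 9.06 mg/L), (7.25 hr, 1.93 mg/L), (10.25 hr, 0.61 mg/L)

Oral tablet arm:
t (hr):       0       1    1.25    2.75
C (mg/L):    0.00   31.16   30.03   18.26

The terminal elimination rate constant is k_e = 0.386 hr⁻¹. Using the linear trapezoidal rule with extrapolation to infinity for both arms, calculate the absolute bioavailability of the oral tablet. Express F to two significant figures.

Trapezoidal AUC_0→10.25 (IV):
  [0→3]: (31.75+9.97)/2 × 3 = 62.58
  [3→3.25]: (9.97+9.06)/2 × 0.25 = 2.37875
  [3.25→7.25]: (9.06+1.93)/2 × 4 = 21.98
  [7.25→10.25]: (1.93+0.61)/2 × 3 = 3.81
  Sum = 90.74875 mg/L·hr
IV tail: 0.61/0.386 = 1.580; AUC_iv,0→∞ = 90.74875 + 1.580 = 92.32875 mg/L·hr
Trapezoidal AUC_0→2.75 (oral tablet):
  [0→1]: (0.00+31.16)/2 × 1 = 15.58
  [1→1.25]: (31.16+30.03)/2 × 0.25 = 7.64875
  [1.25→2.75]: (30.03+18.26)/2 × 1.5 = 36.2175
  Sum = 59.44625 mg/L·hr
oral tablet tail: 18.26/0.386 = 47.306; AUC_ev,0→∞ = 59.44625 + 47.306 = 106.75225 mg/L·hr
F = (AUC_ev/D_ev)/(AUC_iv/D_iv) = (106.75225/375)/(92.32875/250) = 0.284673/0.369315 = 0.7708

F = 0.77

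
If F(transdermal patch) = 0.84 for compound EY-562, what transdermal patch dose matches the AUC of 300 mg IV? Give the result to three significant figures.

For equal systemic exposure: F × D_ev = D_iv
D_ev = D_iv / F = 300 / 0.84 = 357.143 mg

D_transdermal = 357 mg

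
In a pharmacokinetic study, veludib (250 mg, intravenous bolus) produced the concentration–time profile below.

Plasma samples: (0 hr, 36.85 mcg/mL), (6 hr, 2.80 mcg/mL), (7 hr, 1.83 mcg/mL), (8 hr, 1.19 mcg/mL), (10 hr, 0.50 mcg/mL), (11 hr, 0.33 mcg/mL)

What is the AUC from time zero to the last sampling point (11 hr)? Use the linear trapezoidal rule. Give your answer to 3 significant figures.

AUC = 125 mcg/mL·hr

Trapezoidal AUC_0→11:
  [0→6]: (36.85+2.80)/2 × 6 = 118.95
  [6→7]: (2.80+1.83)/2 × 1 = 2.315
  [7→8]: (1.83+1.19)/2 × 1 = 1.51
  [8→10]: (1.19+0.50)/2 × 2 = 1.69
  [10→11]: (0.50+0.33)/2 × 1 = 0.415
  Sum = 124.88 mcg/mL·hr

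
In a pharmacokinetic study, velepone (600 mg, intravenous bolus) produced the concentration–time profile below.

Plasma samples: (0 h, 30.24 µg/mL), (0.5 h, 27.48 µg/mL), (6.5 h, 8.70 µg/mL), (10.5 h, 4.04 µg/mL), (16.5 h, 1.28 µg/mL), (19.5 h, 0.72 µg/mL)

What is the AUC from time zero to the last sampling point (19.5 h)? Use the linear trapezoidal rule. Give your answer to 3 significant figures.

Trapezoidal AUC_0→19.5:
  [0→0.5]: (30.24+27.48)/2 × 0.5 = 14.43
  [0.5→6.5]: (27.48+8.70)/2 × 6 = 108.54
  [6.5→10.5]: (8.70+4.04)/2 × 4 = 25.48
  [10.5→16.5]: (4.04+1.28)/2 × 6 = 15.96
  [16.5→19.5]: (1.28+0.72)/2 × 3 = 3.0
  Sum = 167.41 µg/mL·h

AUC = 167 µg/mL·h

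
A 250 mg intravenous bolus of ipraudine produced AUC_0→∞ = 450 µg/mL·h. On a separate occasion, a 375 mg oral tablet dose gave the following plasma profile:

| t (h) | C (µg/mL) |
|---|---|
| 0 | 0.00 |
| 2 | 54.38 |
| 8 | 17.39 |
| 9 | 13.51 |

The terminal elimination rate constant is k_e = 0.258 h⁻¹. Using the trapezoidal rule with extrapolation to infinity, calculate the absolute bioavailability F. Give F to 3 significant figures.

F = 0.500

Trapezoidal AUC_0→9 (oral tablet):
  [0→2]: (0.00+54.38)/2 × 2 = 54.38
  [2→8]: (54.38+17.39)/2 × 6 = 215.31
  [8→9]: (17.39+13.51)/2 × 1 = 15.45
  Sum = 285.14 µg/mL·h
Tail: C_last/k_e = 13.51/0.258 = 52.364
AUC_0→∞ (oral tablet) = 285.14 + 52.364 = 337.504 µg/mL·h
F = (AUC_ev/D_ev)/(AUC_iv/D_iv) = (337.504/375)/(450/250) = 0.900011/1.8 = 0.5000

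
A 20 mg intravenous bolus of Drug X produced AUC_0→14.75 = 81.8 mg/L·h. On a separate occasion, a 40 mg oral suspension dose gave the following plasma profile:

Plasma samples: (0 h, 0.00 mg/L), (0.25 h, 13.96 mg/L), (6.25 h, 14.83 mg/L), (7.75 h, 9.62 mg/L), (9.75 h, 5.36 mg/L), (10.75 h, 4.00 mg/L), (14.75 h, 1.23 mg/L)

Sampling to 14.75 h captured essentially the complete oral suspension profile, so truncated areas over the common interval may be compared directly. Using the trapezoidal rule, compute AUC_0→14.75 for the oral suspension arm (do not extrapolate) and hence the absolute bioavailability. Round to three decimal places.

F = 0.835

Trapezoidal AUC_0→14.75 (oral suspension):
  [0→0.25]: (0.00+13.96)/2 × 0.25 = 1.745
  [0.25→6.25]: (13.96+14.83)/2 × 6 = 86.37
  [6.25→7.75]: (14.83+9.62)/2 × 1.5 = 18.3375
  [7.75→9.75]: (9.62+5.36)/2 × 2 = 14.98
  [9.75→10.75]: (5.36+4.00)/2 × 1 = 4.68
  [10.75→14.75]: (4.00+1.23)/2 × 4 = 10.46
  Sum = 136.5725 mg/L·h
F = (AUC_ev/D_ev)/(AUC_iv/D_iv) = (136.5725/40)/(81.8/20) = 3.4143125/4.09 = 0.8348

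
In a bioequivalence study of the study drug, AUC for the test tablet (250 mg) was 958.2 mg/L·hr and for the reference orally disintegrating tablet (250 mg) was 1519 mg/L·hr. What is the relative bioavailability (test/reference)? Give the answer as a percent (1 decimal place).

F_rel = (AUC_test/D_test) / (AUC_ref/D_ref)
      = (958.2/250) / (1519/250)
      = 3.8328 / 6.076 = 0.6308 = 63.08%

F_rel = 63.1%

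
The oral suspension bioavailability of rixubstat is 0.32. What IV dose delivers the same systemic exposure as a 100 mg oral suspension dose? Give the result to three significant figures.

Systemic exposure from an extravascular dose = F × D_ev, so the equivalent IV dose is F × D_ev.
D_iv = F × D_ev = 0.32 × 100 = 32 mg

D_iv = 32.0 mg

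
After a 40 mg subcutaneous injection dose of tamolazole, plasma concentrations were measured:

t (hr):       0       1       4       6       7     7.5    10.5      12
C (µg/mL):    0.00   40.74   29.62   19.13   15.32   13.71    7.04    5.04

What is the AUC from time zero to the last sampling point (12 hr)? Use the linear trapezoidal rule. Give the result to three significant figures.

AUC = 239 µg/mL·hr

Trapezoidal AUC_0→12:
  [0→1]: (0.00+40.74)/2 × 1 = 20.37
  [1→4]: (40.74+29.62)/2 × 3 = 105.54
  [4→6]: (29.62+19.13)/2 × 2 = 48.75
  [6→7]: (19.13+15.32)/2 × 1 = 17.225
  [7→7.5]: (15.32+13.71)/2 × 0.5 = 7.2575
  [7.5→10.5]: (13.71+7.04)/2 × 3 = 31.125
  [10.5→12]: (7.04+5.04)/2 × 1.5 = 9.06
  Sum = 239.3275 µg/mL·hr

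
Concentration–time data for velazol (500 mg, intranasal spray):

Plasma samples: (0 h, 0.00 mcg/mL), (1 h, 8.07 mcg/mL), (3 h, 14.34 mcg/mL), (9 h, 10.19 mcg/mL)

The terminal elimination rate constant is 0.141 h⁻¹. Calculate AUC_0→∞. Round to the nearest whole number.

AUC = 172 mcg/mL·h

Trapezoidal AUC_0→9:
  [0→1]: (0.00+8.07)/2 × 1 = 4.035
  [1→3]: (8.07+14.34)/2 × 2 = 22.41
  [3→9]: (14.34+10.19)/2 × 6 = 73.59
  Sum = 100.035 mcg/mL·h
Extrapolated tail: C_last / k_e = 10.19 / 0.141 = 72.270
AUC_0→∞ = 100.035 + 72.270 = 172.305 mcg/mL·h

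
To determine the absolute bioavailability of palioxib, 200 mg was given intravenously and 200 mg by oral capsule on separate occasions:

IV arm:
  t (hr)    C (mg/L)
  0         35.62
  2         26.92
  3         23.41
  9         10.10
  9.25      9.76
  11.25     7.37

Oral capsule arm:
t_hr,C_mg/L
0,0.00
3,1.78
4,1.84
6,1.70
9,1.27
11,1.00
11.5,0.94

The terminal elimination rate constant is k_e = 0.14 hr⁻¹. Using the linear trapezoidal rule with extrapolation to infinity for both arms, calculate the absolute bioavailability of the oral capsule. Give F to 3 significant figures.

F = 0.0842

Trapezoidal AUC_0→11.25 (IV):
  [0→2]: (35.62+26.92)/2 × 2 = 62.54
  [2→3]: (26.92+23.41)/2 × 1 = 25.165
  [3→9]: (23.41+10.10)/2 × 6 = 100.53
  [9→9.25]: (10.10+9.76)/2 × 0.25 = 2.4825
  [9.25→11.25]: (9.76+7.37)/2 × 2 = 17.13
  Sum = 207.8475 mg/L·hr
IV tail: 7.37/0.14 = 52.643; AUC_iv,0→∞ = 207.8475 + 52.643 = 260.4905 mg/L·hr
Trapezoidal AUC_0→11.5 (oral capsule):
  [0→3]: (0.00+1.78)/2 × 3 = 2.67
  [3→4]: (1.78+1.84)/2 × 1 = 1.81
  [4→6]: (1.84+1.70)/2 × 2 = 3.54
  [6→9]: (1.70+1.27)/2 × 3 = 4.455
  [9→11]: (1.27+1.00)/2 × 2 = 2.27
  [11→11.5]: (1.00+0.94)/2 × 0.5 = 0.485
  Sum = 15.23 mg/L·hr
oral capsule tail: 0.94/0.14 = 6.714; AUC_ev,0→∞ = 15.23 + 6.714 = 21.944 mg/L·hr
F = (AUC_ev/D_ev)/(AUC_iv/D_iv) = (21.944/200)/(260.4905/200) = 0.10972/1.3024525 = 0.0842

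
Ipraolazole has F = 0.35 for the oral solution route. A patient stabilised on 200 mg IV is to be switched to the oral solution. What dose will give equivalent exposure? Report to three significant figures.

D_oral = 571 mg

For equal systemic exposure: F × D_ev = D_iv
D_ev = D_iv / F = 200 / 0.35 = 571.429 mg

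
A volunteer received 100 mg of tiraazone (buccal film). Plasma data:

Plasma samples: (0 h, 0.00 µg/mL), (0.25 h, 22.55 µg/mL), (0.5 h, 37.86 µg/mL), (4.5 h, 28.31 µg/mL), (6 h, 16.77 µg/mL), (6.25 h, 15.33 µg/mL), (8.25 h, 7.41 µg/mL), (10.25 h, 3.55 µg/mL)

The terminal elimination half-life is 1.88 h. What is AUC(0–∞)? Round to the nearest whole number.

Trapezoidal AUC_0→10.25:
  [0→0.25]: (0.00+22.55)/2 × 0.25 = 2.81875
  [0.25→0.5]: (22.55+37.86)/2 × 0.25 = 7.55125
  [0.5→4.5]: (37.86+28.31)/2 × 4 = 132.34
  [4.5→6]: (28.31+16.77)/2 × 1.5 = 33.81
  [6→6.25]: (16.77+15.33)/2 × 0.25 = 4.0125
  [6.25→8.25]: (15.33+7.41)/2 × 2 = 22.74
  [8.25→10.25]: (7.41+3.55)/2 × 2 = 10.96
  Sum = 214.2325 µg/mL·h
k_e = ln2 / t½ = 0.693147 / 1.88 = 0.3687 h^-1
Extrapolated tail: C_last / k_e = 3.55 / 0.3687 = 9.628
AUC_0→∞ = 214.2325 + 9.628 = 223.8605 µg/mL·h

AUC = 224 µg/mL·h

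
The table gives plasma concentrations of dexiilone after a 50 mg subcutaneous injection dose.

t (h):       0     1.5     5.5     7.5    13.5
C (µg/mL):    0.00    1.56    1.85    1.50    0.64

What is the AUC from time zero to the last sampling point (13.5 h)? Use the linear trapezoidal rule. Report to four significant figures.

Trapezoidal AUC_0→13.5:
  [0→1.5]: (0.00+1.56)/2 × 1.5 = 1.17
  [1.5→5.5]: (1.56+1.85)/2 × 4 = 6.82
  [5.5→7.5]: (1.85+1.50)/2 × 2 = 3.35
  [7.5→13.5]: (1.50+0.64)/2 × 6 = 6.42
  Sum = 17.76 µg/mL·h

AUC = 17.76 µg/mL·h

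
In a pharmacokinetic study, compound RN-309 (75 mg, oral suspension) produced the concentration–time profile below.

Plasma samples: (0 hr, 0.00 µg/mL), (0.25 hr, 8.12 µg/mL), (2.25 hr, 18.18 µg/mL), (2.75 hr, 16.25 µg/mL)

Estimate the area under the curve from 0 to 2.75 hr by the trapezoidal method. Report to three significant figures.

Trapezoidal AUC_0→2.75:
  [0→0.25]: (0.00+8.12)/2 × 0.25 = 1.015
  [0.25→2.25]: (8.12+18.18)/2 × 2 = 26.3
  [2.25→2.75]: (18.18+16.25)/2 × 0.5 = 8.6075
  Sum = 35.9225 µg/mL·hr

AUC = 35.9 µg/mL·hr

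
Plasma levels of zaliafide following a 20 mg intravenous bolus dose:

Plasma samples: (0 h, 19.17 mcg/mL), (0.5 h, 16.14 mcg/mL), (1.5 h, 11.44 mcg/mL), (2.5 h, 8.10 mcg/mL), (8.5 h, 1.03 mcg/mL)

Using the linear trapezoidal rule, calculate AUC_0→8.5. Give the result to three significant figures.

AUC = 59.8 mcg/mL·h

Trapezoidal AUC_0→8.5:
  [0→0.5]: (19.17+16.14)/2 × 0.5 = 8.8275
  [0.5→1.5]: (16.14+11.44)/2 × 1 = 13.79
  [1.5→2.5]: (11.44+8.10)/2 × 1 = 9.77
  [2.5→8.5]: (8.10+1.03)/2 × 6 = 27.39
  Sum = 59.7775 mcg/mL·h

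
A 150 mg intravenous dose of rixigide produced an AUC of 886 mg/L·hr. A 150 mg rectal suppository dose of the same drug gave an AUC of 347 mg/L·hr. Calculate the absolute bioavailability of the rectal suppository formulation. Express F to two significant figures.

F = 0.39

F = (AUC_ev / D_ev) / (AUC_iv / D_iv)
  = (347/150) / (886/150)
  = 2.31333 / 5.90667 = 0.3916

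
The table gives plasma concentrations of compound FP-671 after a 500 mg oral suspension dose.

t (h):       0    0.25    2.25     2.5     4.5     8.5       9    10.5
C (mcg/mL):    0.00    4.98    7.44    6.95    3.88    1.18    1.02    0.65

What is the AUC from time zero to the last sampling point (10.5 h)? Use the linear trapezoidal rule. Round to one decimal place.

Trapezoidal AUC_0→10.5:
  [0→0.25]: (0.00+4.98)/2 × 0.25 = 0.6225
  [0.25→2.25]: (4.98+7.44)/2 × 2 = 12.42
  [2.25→2.5]: (7.44+6.95)/2 × 0.25 = 1.79875
  [2.5→4.5]: (6.95+3.88)/2 × 2 = 10.83
  [4.5→8.5]: (3.88+1.18)/2 × 4 = 10.12
  [8.5→9]: (1.18+1.02)/2 × 0.5 = 0.55
  [9→10.5]: (1.02+0.65)/2 × 1.5 = 1.2525
  Sum = 37.59375 mcg/mL·h

AUC = 37.6 mcg/mL·h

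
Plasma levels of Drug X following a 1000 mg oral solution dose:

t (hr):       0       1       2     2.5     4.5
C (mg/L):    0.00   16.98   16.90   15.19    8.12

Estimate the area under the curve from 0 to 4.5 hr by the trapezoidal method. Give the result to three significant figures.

AUC = 56.8 mg/L·hr

Trapezoidal AUC_0→4.5:
  [0→1]: (0.00+16.98)/2 × 1 = 8.49
  [1→2]: (16.98+16.90)/2 × 1 = 16.94
  [2→2.5]: (16.90+15.19)/2 × 0.5 = 8.0225
  [2.5→4.5]: (15.19+8.12)/2 × 2 = 23.31
  Sum = 56.7625 mg/L·hr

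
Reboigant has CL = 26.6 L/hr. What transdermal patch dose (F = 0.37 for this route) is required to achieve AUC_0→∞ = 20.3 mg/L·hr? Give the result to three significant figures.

Dose = 1460 mg

Dose = CL × AUC_0→∞ / F
     = 26.6 × 20.3 / 0.37 = 1459.41 mg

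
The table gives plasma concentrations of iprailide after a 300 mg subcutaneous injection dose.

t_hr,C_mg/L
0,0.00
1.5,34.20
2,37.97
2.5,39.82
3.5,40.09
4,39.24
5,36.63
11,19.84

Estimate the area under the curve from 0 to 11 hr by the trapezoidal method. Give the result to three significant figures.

AUC = 330 mg/L·hr

Trapezoidal AUC_0→11:
  [0→1.5]: (0.00+34.20)/2 × 1.5 = 25.65
  [1.5→2]: (34.20+37.97)/2 × 0.5 = 18.0425
  [2→2.5]: (37.97+39.82)/2 × 0.5 = 19.4475
  [2.5→3.5]: (39.82+40.09)/2 × 1 = 39.955
  [3.5→4]: (40.09+39.24)/2 × 0.5 = 19.8325
  [4→5]: (39.24+36.63)/2 × 1 = 37.935
  [5→11]: (36.63+19.84)/2 × 6 = 169.41
  Sum = 330.2725 mg/L·hr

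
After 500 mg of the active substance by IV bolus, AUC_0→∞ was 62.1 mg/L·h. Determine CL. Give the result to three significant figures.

CL = Dose_iv / AUC_0→∞
   = 500 / 62.1 = 8.05153 L/h

CL = 8.05 L/h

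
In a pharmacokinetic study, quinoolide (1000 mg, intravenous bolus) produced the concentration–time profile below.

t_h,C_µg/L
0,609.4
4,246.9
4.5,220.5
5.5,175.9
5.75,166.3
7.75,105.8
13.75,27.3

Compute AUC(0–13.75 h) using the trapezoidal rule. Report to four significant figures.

AUC = 2742 µg/L·h

Trapezoidal AUC_0→13.75:
  [0→4]: (609.4+246.9)/2 × 4 = 1712.6
  [4→4.5]: (246.9+220.5)/2 × 0.5 = 116.85
  [4.5→5.5]: (220.5+175.9)/2 × 1 = 198.2
  [5.5→5.75]: (175.9+166.3)/2 × 0.25 = 42.775
  [5.75→7.75]: (166.3+105.8)/2 × 2 = 272.1
  [7.75→13.75]: (105.8+27.3)/2 × 6 = 399.3
  Sum = 2741.825 µg/L·h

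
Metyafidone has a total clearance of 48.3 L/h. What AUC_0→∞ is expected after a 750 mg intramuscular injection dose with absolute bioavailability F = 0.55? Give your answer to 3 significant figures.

AUC_0→∞ = F × Dose / CL
        = 0.55 × 750 / 48.3 = 8.54037 mg/L·h

AUC = 8.54 mg/L·h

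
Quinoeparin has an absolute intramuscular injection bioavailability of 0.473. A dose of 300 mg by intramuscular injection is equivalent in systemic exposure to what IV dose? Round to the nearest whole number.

D_iv = 142 mg

Systemic exposure from an extravascular dose = F × D_ev, so the equivalent IV dose is F × D_ev.
D_iv = F × D_ev = 0.473 × 300 = 141.9 mg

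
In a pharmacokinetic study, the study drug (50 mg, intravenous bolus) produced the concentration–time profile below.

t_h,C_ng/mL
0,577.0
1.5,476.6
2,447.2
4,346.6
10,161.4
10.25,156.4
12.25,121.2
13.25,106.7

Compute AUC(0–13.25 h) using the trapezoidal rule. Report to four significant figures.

Trapezoidal AUC_0→13.25:
  [0→1.5]: (577.0+476.6)/2 × 1.5 = 790.2
  [1.5→2]: (476.6+447.2)/2 × 0.5 = 230.95
  [2→4]: (447.2+346.6)/2 × 2 = 793.8
  [4→10]: (346.6+161.4)/2 × 6 = 1524.0
  [10→10.25]: (161.4+156.4)/2 × 0.25 = 39.725
  [10.25→12.25]: (156.4+121.2)/2 × 2 = 277.6
  [12.25→13.25]: (121.2+106.7)/2 × 1 = 113.95
  Sum = 3770.225 ng/mL·h

AUC = 3770 ng/mL·h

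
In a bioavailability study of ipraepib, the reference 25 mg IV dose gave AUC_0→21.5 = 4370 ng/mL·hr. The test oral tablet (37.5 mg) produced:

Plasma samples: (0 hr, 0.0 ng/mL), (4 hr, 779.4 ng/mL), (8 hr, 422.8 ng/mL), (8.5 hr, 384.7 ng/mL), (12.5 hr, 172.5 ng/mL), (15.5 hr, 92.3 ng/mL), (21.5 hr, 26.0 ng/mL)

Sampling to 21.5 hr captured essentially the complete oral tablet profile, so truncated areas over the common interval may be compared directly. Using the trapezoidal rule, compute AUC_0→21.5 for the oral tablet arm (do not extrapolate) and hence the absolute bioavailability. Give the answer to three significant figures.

Trapezoidal AUC_0→21.5 (oral tablet):
  [0→4]: (0.0+779.4)/2 × 4 = 1558.8
  [4→8]: (779.4+422.8)/2 × 4 = 2404.4
  [8→8.5]: (422.8+384.7)/2 × 0.5 = 201.875
  [8.5→12.5]: (384.7+172.5)/2 × 4 = 1114.4
  [12.5→15.5]: (172.5+92.3)/2 × 3 = 397.2
  [15.5→21.5]: (92.3+26.0)/2 × 6 = 354.9
  Sum = 6031.575 ng/mL·hr
F = (AUC_ev/D_ev)/(AUC_iv/D_iv) = (6031.575/37.5)/(4370/25) = 160.842/174.8 = 0.9201

F = 0.920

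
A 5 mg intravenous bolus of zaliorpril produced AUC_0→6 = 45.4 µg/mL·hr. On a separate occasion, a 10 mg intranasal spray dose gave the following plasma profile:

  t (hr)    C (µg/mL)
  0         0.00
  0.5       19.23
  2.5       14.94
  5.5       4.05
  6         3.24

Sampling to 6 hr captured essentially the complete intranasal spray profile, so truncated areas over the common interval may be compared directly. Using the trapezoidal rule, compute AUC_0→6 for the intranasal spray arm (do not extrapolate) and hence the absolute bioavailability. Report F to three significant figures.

F = 0.763

Trapezoidal AUC_0→6 (intranasal spray):
  [0→0.5]: (0.00+19.23)/2 × 0.5 = 4.8075
  [0.5→2.5]: (19.23+14.94)/2 × 2 = 34.17
  [2.5→5.5]: (14.94+4.05)/2 × 3 = 28.485
  [5.5→6]: (4.05+3.24)/2 × 0.5 = 1.8225
  Sum = 69.285 µg/mL·hr
F = (AUC_ev/D_ev)/(AUC_iv/D_iv) = (69.285/10)/(45.4/5) = 6.9285/9.08 = 0.7631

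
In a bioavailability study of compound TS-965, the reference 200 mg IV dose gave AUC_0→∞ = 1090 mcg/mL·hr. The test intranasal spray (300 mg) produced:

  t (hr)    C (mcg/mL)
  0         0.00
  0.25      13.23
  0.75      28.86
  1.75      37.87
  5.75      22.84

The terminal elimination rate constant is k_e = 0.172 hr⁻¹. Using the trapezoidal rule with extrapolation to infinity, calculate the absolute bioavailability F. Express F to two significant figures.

F = 0.18

Trapezoidal AUC_0→5.75 (intranasal spray):
  [0→0.25]: (0.00+13.23)/2 × 0.25 = 1.65375
  [0.25→0.75]: (13.23+28.86)/2 × 0.5 = 10.5225
  [0.75→1.75]: (28.86+37.87)/2 × 1 = 33.365
  [1.75→5.75]: (37.87+22.84)/2 × 4 = 121.42
  Sum = 166.96125 mcg/mL·hr
Tail: C_last/k_e = 22.84/0.172 = 132.791
AUC_0→∞ (intranasal spray) = 166.96125 + 132.791 = 299.75225 mcg/mL·hr
F = (AUC_ev/D_ev)/(AUC_iv/D_iv) = (299.75225/300)/(1090/200) = 0.999174/5.45 = 0.1833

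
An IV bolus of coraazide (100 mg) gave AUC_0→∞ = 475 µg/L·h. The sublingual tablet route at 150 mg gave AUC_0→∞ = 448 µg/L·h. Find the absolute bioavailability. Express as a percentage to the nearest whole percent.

F = 63%

F = (AUC_ev / D_ev) / (AUC_iv / D_iv)
  = (448/150) / (475/100)
  = 2.98667 / 4.75 = 0.6288
  = 62.88%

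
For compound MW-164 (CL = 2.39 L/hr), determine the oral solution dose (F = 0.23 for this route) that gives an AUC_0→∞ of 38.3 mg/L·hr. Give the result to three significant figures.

Dose = CL × AUC_0→∞ / F
     = 2.39 × 38.3 / 0.23 = 397.987 mg

Dose = 398 mg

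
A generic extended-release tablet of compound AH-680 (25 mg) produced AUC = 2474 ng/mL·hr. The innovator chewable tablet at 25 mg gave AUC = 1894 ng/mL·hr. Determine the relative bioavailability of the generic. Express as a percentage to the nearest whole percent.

F_rel = (AUC_test/D_test) / (AUC_ref/D_ref)
      = (2474/25) / (1894/25)
      = 98.96 / 75.76 = 1.3062 = 130.62%

F_rel = 131%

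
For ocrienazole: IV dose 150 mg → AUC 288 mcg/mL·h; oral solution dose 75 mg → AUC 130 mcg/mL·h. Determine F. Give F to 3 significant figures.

F = (AUC_ev / D_ev) / (AUC_iv / D_iv)
  = (130/75) / (288/150)
  = 1.73333 / 1.92 = 0.9028

F = 0.903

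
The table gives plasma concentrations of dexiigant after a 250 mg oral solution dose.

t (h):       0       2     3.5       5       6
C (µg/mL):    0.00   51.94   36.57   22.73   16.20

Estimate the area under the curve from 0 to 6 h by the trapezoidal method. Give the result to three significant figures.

Trapezoidal AUC_0→6:
  [0→2]: (0.00+51.94)/2 × 2 = 51.94
  [2→3.5]: (51.94+36.57)/2 × 1.5 = 66.3825
  [3.5→5]: (36.57+22.73)/2 × 1.5 = 44.475
  [5→6]: (22.73+16.20)/2 × 1 = 19.465
  Sum = 182.2625 µg/mL·h

AUC = 182 µg/mL·h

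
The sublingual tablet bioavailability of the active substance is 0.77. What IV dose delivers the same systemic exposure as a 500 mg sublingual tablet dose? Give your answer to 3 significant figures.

D_iv = 385 mg

Systemic exposure from an extravascular dose = F × D_ev, so the equivalent IV dose is F × D_ev.
D_iv = F × D_ev = 0.77 × 500 = 385 mg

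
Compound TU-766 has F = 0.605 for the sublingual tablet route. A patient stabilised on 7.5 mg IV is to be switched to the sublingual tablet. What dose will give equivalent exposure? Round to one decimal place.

D_sublingual = 12.4 mg

For equal systemic exposure: F × D_ev = D_iv
D_ev = D_iv / F = 7.5 / 0.605 = 12.3967 mg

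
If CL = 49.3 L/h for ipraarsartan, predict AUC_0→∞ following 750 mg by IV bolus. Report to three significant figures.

AUC_0→∞ = Dose_iv / CL
        = 750 / 49.3 = 15.213 mg/L·h

AUC = 15.2 mg/L·h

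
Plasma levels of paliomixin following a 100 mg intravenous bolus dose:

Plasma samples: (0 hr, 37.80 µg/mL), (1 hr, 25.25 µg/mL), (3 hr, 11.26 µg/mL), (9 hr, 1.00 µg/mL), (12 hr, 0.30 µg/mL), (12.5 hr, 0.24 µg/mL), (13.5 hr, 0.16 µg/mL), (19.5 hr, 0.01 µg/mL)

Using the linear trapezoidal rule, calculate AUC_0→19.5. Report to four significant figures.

AUC = 107.6 µg/mL·hr

Trapezoidal AUC_0→19.5:
  [0→1]: (37.80+25.25)/2 × 1 = 31.525
  [1→3]: (25.25+11.26)/2 × 2 = 36.51
  [3→9]: (11.26+1.00)/2 × 6 = 36.78
  [9→12]: (1.00+0.30)/2 × 3 = 1.95
  [12→12.5]: (0.30+0.24)/2 × 0.5 = 0.135
  [12.5→13.5]: (0.24+0.16)/2 × 1 = 0.2
  [13.5→19.5]: (0.16+0.01)/2 × 6 = 0.51
  Sum = 107.61 µg/mL·hr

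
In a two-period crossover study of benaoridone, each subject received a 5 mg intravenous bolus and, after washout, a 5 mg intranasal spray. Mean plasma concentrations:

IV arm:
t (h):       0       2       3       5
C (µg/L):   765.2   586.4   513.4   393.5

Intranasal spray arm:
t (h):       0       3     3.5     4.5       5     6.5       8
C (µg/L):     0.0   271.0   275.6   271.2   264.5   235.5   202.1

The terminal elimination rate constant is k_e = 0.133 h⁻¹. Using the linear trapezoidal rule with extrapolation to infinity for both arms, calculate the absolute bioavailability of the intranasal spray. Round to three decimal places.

Trapezoidal AUC_0→5 (IV):
  [0→2]: (765.2+586.4)/2 × 2 = 1351.6
  [2→3]: (586.4+513.4)/2 × 1 = 549.9
  [3→5]: (513.4+393.5)/2 × 2 = 906.9
  Sum = 2808.4 µg/L·h
IV tail: 393.5/0.133 = 2958.647; AUC_iv,0→∞ = 2808.4 + 2958.647 = 5767.047 µg/L·h
Trapezoidal AUC_0→8 (intranasal spray):
  [0→3]: (0.0+271.0)/2 × 3 = 406.5
  [3→3.5]: (271.0+275.6)/2 × 0.5 = 136.65
  [3.5→4.5]: (275.6+271.2)/2 × 1 = 273.4
  [4.5→5]: (271.2+264.5)/2 × 0.5 = 133.925
  [5→6.5]: (264.5+235.5)/2 × 1.5 = 375.0
  [6.5→8]: (235.5+202.1)/2 × 1.5 = 328.2
  Sum = 1653.675 µg/L·h
intranasal spray tail: 202.1/0.133 = 1519.549; AUC_ev,0→∞ = 1653.675 + 1519.549 = 3173.224 µg/L·h
F = (AUC_ev/D_ev)/(AUC_iv/D_iv) = (3173.224/5)/(5767.047/5) = 634.6448/1153.4094 = 0.5502

F = 0.550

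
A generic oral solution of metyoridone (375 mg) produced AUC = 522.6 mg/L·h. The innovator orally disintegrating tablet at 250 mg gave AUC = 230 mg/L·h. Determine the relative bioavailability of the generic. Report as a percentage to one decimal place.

F_rel = 151.5%

F_rel = (AUC_test/D_test) / (AUC_ref/D_ref)
      = (522.6/375) / (230/250)
      = 1.3936 / 0.92 = 1.5148 = 151.48%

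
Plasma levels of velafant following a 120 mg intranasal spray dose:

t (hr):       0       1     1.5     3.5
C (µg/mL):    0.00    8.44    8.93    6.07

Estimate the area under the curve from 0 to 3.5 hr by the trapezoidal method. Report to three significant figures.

Trapezoidal AUC_0→3.5:
  [0→1]: (0.00+8.44)/2 × 1 = 4.22
  [1→1.5]: (8.44+8.93)/2 × 0.5 = 4.3425
  [1.5→3.5]: (8.93+6.07)/2 × 2 = 15.0
  Sum = 23.5625 µg/mL·hr

AUC = 23.6 µg/mL·hr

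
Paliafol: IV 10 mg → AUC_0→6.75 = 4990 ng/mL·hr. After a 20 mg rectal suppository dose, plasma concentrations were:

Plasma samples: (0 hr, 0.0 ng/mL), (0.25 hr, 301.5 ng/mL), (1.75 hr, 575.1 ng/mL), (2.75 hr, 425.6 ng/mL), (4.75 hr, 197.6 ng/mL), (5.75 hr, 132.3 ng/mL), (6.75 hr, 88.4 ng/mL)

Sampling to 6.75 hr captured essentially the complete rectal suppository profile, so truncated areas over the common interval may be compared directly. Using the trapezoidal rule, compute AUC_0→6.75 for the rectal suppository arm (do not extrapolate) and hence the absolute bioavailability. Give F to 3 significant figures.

F = 0.210

Trapezoidal AUC_0→6.75 (rectal suppository):
  [0→0.25]: (0.0+301.5)/2 × 0.25 = 37.6875
  [0.25→1.75]: (301.5+575.1)/2 × 1.5 = 657.45
  [1.75→2.75]: (575.1+425.6)/2 × 1 = 500.35
  [2.75→4.75]: (425.6+197.6)/2 × 2 = 623.2
  [4.75→5.75]: (197.6+132.3)/2 × 1 = 164.95
  [5.75→6.75]: (132.3+88.4)/2 × 1 = 110.35
  Sum = 2093.9875 ng/mL·hr
F = (AUC_ev/D_ev)/(AUC_iv/D_iv) = (2093.9875/20)/(4990/10) = 104.699/499 = 0.2098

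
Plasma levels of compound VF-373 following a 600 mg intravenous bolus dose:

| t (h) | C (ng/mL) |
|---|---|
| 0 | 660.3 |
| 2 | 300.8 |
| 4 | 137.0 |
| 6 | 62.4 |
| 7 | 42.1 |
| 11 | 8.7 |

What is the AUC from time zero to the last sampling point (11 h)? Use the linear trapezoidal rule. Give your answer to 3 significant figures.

AUC = 1750 ng/mL·h

Trapezoidal AUC_0→11:
  [0→2]: (660.3+300.8)/2 × 2 = 961.1
  [2→4]: (300.8+137.0)/2 × 2 = 437.8
  [4→6]: (137.0+62.4)/2 × 2 = 199.4
  [6→7]: (62.4+42.1)/2 × 1 = 52.25
  [7→11]: (42.1+8.7)/2 × 4 = 101.6
  Sum = 1752.15 ng/mL·h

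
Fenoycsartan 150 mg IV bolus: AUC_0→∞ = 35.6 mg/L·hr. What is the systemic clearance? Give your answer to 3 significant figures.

CL = Dose_iv / AUC_0→∞
   = 150 / 35.6 = 4.21348 L/hr

CL = 4.21 L/hr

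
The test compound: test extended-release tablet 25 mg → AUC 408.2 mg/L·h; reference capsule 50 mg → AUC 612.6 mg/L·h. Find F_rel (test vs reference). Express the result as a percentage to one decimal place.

F_rel = (AUC_test/D_test) / (AUC_ref/D_ref)
      = (408.2/25) / (612.6/50)
      = 16.328 / 12.252 = 1.3327 = 133.27%

F_rel = 133.3%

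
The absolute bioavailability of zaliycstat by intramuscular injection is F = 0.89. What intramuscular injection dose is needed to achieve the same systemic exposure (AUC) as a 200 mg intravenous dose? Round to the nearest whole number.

For equal systemic exposure: F × D_ev = D_iv
D_ev = D_iv / F = 200 / 0.89 = 224.719 mg

D_intramuscular = 225 mg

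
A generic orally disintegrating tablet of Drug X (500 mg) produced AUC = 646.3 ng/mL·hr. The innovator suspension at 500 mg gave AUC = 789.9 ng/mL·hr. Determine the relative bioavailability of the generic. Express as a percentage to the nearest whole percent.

F_rel = 82%

F_rel = (AUC_test/D_test) / (AUC_ref/D_ref)
      = (646.3/500) / (789.9/500)
      = 1.2926 / 1.5798 = 0.8182 = 81.82%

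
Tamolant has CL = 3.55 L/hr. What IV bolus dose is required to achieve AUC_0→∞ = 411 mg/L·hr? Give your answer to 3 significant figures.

Dose = 1460 mg

Dose_iv = CL × AUC_0→∞
     = 3.55 × 411 = 1459.05 mg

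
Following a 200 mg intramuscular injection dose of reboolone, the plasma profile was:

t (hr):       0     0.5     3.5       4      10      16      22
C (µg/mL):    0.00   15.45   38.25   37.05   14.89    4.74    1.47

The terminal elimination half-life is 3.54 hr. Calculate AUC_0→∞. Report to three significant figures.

Trapezoidal AUC_0→22:
  [0→0.5]: (0.00+15.45)/2 × 0.5 = 3.8625
  [0.5→3.5]: (15.45+38.25)/2 × 3 = 80.55
  [3.5→4]: (38.25+37.05)/2 × 0.5 = 18.825
  [4→10]: (37.05+14.89)/2 × 6 = 155.82
  [10→16]: (14.89+4.74)/2 × 6 = 58.89
  [16→22]: (4.74+1.47)/2 × 6 = 18.63
  Sum = 336.5775 µg/mL·hr
k_e = ln2 / t½ = 0.693147 / 3.54 = 0.1958 hr^-1
Extrapolated tail: C_last / k_e = 1.47 / 0.1958 = 7.508
AUC_0→∞ = 336.5775 + 7.508 = 344.0855 µg/mL·hr

AUC = 344 µg/mL·hr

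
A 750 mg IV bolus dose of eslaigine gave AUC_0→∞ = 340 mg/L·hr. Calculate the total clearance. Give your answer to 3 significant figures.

CL = 2.21 L/hr

CL = Dose_iv / AUC_0→∞
   = 750 / 340 = 2.20588 L/hr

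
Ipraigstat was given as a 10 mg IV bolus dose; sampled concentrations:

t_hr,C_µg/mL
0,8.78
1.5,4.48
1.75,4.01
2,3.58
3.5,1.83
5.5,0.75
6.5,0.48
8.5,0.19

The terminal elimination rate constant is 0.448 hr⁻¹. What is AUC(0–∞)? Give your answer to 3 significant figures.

AUC = 20.3 µg/mL·hr

Trapezoidal AUC_0→8.5:
  [0→1.5]: (8.78+4.48)/2 × 1.5 = 9.945
  [1.5→1.75]: (4.48+4.01)/2 × 0.25 = 1.06125
  [1.75→2]: (4.01+3.58)/2 × 0.25 = 0.94875
  [2→3.5]: (3.58+1.83)/2 × 1.5 = 4.0575
  [3.5→5.5]: (1.83+0.75)/2 × 2 = 2.58
  [5.5→6.5]: (0.75+0.48)/2 × 1 = 0.615
  [6.5→8.5]: (0.48+0.19)/2 × 2 = 0.67
  Sum = 19.8775 µg/mL·hr
Extrapolated tail: C_last / k_e = 0.19 / 0.448 = 0.424
AUC_0→∞ = 19.8775 + 0.424 = 20.3015 µg/mL·hr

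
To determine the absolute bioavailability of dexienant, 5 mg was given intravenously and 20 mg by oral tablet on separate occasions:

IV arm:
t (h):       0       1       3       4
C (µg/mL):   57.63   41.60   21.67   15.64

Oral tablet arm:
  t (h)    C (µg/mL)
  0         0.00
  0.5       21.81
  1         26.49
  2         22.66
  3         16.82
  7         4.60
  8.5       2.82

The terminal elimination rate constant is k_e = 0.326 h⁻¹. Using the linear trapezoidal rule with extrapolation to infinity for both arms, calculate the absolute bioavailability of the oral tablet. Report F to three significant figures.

F = 0.166

Trapezoidal AUC_0→4 (IV):
  [0→1]: (57.63+41.60)/2 × 1 = 49.615
  [1→3]: (41.60+21.67)/2 × 2 = 63.27
  [3→4]: (21.67+15.64)/2 × 1 = 18.655
  Sum = 131.54 µg/mL·h
IV tail: 15.64/0.326 = 47.975; AUC_iv,0→∞ = 131.54 + 47.975 = 179.515 µg/mL·h
Trapezoidal AUC_0→8.5 (oral tablet):
  [0→0.5]: (0.00+21.81)/2 × 0.5 = 5.4525
  [0.5→1]: (21.81+26.49)/2 × 0.5 = 12.075
  [1→2]: (26.49+22.66)/2 × 1 = 24.575
  [2→3]: (22.66+16.82)/2 × 1 = 19.74
  [3→7]: (16.82+4.60)/2 × 4 = 42.84
  [7→8.5]: (4.60+2.82)/2 × 1.5 = 5.565
  Sum = 110.2475 µg/mL·h
oral tablet tail: 2.82/0.326 = 8.650; AUC_ev,0→∞ = 110.2475 + 8.650 = 118.8975 µg/mL·h
F = (AUC_ev/D_ev)/(AUC_iv/D_iv) = (118.8975/20)/(179.515/5) = 5.944875/35.903 = 0.1656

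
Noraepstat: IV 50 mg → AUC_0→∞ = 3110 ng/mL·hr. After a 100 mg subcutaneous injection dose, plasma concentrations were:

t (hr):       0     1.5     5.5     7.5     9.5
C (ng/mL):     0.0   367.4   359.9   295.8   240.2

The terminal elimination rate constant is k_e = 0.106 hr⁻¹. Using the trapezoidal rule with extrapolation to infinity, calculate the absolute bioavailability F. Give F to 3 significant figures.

F = 0.834

Trapezoidal AUC_0→9.5 (subcutaneous injection):
  [0→1.5]: (0.0+367.4)/2 × 1.5 = 275.55
  [1.5→5.5]: (367.4+359.9)/2 × 4 = 1454.6
  [5.5→7.5]: (359.9+295.8)/2 × 2 = 655.7
  [7.5→9.5]: (295.8+240.2)/2 × 2 = 536.0
  Sum = 2921.85 ng/mL·hr
Tail: C_last/k_e = 240.2/0.106 = 2266.038
AUC_0→∞ (subcutaneous injection) = 2921.85 + 2266.038 = 5187.888 ng/mL·hr
F = (AUC_ev/D_ev)/(AUC_iv/D_iv) = (5187.888/100)/(3110/50) = 51.87888/62.2 = 0.8341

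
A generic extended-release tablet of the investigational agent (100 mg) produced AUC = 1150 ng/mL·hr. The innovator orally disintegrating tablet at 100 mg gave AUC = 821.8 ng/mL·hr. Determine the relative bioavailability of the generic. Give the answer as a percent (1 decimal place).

F_rel = (AUC_test/D_test) / (AUC_ref/D_ref)
      = (1150/100) / (821.8/100)
      = 11.5 / 8.218 = 1.3994 = 139.94%

F_rel = 139.9%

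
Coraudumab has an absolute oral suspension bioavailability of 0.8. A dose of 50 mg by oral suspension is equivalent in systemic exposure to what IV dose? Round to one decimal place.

D_iv = 40.0 mg

Systemic exposure from an extravascular dose = F × D_ev, so the equivalent IV dose is F × D_ev.
D_iv = F × D_ev = 0.8 × 50 = 40 mg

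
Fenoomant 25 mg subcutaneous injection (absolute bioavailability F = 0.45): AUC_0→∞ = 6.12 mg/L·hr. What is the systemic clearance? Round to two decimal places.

CL = F × Dose / AUC_0→∞
   = 0.45 × 25 / 6.12 = 1.83824 L/hr

CL = 1.84 L/hr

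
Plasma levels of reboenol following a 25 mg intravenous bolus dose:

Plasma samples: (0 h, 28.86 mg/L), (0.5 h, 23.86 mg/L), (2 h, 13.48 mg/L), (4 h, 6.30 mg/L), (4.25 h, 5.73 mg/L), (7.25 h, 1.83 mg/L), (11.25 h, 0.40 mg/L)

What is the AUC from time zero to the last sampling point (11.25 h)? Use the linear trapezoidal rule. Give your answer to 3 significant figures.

AUC = 78.3 mg/L·h

Trapezoidal AUC_0→11.25:
  [0→0.5]: (28.86+23.86)/2 × 0.5 = 13.18
  [0.5→2]: (23.86+13.48)/2 × 1.5 = 28.005
  [2→4]: (13.48+6.30)/2 × 2 = 19.78
  [4→4.25]: (6.30+5.73)/2 × 0.25 = 1.50375
  [4.25→7.25]: (5.73+1.83)/2 × 3 = 11.34
  [7.25→11.25]: (1.83+0.40)/2 × 4 = 4.46
  Sum = 78.26875 mg/L·h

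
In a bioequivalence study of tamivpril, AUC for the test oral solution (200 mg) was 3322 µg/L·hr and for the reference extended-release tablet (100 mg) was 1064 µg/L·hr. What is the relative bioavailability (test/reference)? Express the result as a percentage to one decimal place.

F_rel = 156.1%

F_rel = (AUC_test/D_test) / (AUC_ref/D_ref)
      = (3322/200) / (1064/100)
      = 16.61 / 10.64 = 1.5611 = 156.11%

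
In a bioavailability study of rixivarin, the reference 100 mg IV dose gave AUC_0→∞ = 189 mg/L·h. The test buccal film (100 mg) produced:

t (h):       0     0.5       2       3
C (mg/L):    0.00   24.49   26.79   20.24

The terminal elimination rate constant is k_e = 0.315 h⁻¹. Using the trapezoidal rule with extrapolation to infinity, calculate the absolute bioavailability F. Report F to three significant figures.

Trapezoidal AUC_0→3 (buccal film):
  [0→0.5]: (0.00+24.49)/2 × 0.5 = 6.1225
  [0.5→2]: (24.49+26.79)/2 × 1.5 = 38.46
  [2→3]: (26.79+20.24)/2 × 1 = 23.515
  Sum = 68.0975 mg/L·h
Tail: C_last/k_e = 20.24/0.315 = 64.254
AUC_0→∞ (buccal film) = 68.0975 + 64.254 = 132.3515 mg/L·h
F = (AUC_ev/D_ev)/(AUC_iv/D_iv) = (132.3515/100)/(189/100) = 1.323515/1.89 = 0.7003

F = 0.700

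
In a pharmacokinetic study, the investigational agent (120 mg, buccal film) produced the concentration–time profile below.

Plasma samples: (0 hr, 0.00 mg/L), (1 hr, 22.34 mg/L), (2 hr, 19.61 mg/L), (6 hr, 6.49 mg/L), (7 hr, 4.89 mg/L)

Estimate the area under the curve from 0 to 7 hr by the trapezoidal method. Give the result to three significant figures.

Trapezoidal AUC_0→7:
  [0→1]: (0.00+22.34)/2 × 1 = 11.17
  [1→2]: (22.34+19.61)/2 × 1 = 20.975
  [2→6]: (19.61+6.49)/2 × 4 = 52.2
  [6→7]: (6.49+4.89)/2 × 1 = 5.69
  Sum = 90.035 mg/L·hr

AUC = 90.0 mg/L·hr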